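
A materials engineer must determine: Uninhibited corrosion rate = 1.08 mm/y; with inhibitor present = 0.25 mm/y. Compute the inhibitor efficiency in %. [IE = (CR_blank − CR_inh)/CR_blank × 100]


Apply the inhibitor-efficiency definition: IE = (CR_blank − CR_inh)/CR_blank × 100
IE = (1.08 − 0.25) / 1.08 × 100
IE = 0.83 / 1.08 × 100 = 76.9 %

76.9 %


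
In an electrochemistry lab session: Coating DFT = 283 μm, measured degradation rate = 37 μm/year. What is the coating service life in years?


Service life = thickness / degradation rate
Life = 283 / 37 = 7.6 years

7.6 years


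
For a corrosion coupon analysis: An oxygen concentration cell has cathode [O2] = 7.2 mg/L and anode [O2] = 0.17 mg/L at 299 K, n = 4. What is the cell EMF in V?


Apply the Nernst concentration-cell relation: E = (RT/nF)*ln(C_cathode/C_anode)
RT/nF = 8.314*299/(4*96485) = 0.00644112 V
ln(7.2/0.17) = 3.74604
E = 0.00644112 * 3.74604 = 0.02413 V

0.02413 V


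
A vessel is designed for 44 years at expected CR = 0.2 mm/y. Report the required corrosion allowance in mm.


Corrosion allowance = CR × design life
CA = 0.2 * 44 = 8.8 mm

8.8 mm


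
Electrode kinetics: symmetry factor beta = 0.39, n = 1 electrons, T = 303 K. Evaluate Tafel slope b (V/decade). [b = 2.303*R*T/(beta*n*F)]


Apply the Tafel slope relation: b = 2.303*R*T/(beta*n*F)
Numerator: 2.303 * 8.314 * 303 = 5801.58
Denominator: 0.39 * 1 * 96485 = 37629.15
b = 5801.58 / 37629.15 = 0.154 V/decade

0.154 V/decade


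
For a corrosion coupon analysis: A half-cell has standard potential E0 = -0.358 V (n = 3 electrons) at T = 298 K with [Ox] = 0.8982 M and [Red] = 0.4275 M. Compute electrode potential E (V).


Apply the Nernst equation: E = E0 + (RT/nF)*ln([Ox]/[Red])
Step 1: RT/nF = 8.314*298/(3*96485) = 0.00855944 V
Step 2: [Ox]/[Red] = 0.8982/0.4275 = 2.101053
Step 3: ln(2.101053) = 0.742439
Step 4: correction = 0.00855944 * 0.742439 = 0.006 V
E = -0.358 + 0.006 = -0.352 V

-0.352 V


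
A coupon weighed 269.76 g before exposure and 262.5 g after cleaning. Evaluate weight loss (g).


Weight loss = initial − final
WL = 269.76 − 262.5 = 7.26 g

7.26 g


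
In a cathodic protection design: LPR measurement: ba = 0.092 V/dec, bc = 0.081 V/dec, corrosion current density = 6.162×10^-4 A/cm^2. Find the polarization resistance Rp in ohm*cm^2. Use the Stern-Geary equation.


Apply the Stern-Geary equation: Rp = ba*bc / (2.303*icorr*(ba+bc))
ba*bc = 0.092*0.081 = 0.007452
ba+bc = 0.173; 2.303*icorr*(ba+bc) = 2.303*6.162×10^-4*0.173 = 2.4550579×10^-4
Rp = 0.007452 / 2.4550579×10^-4 = 30.35 ohm*cm^2

30.35 ohm*cm^2


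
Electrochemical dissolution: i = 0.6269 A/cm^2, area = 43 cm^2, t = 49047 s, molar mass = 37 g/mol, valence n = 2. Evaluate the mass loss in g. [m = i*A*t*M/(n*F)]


Apply Faraday's law: m = i*A*t*M / (n*F)
Total charge passed Q = i*A*t = 0.6269*43*49047 = 1322145.2649 C
m = Q*M/(n*F) = 1322145.2649*37/(2*96485) = 253.5077 g

253.5077 g


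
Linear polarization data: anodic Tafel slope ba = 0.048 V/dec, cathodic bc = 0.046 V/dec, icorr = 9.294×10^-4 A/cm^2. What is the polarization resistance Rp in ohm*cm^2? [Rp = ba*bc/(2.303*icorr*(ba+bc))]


Apply the Stern-Geary equation: Rp = ba*bc / (2.303*icorr*(ba+bc))
ba*bc = 0.048*0.046 = 0.002208
ba+bc = 0.094; 2.303*icorr*(ba+bc) = 2.303*9.294×10^-4*0.094 = 2.0119837×10^-4
Rp = 0.002208 / 2.0119837×10^-4 = 10.97 ohm*cm^2

10.97 ohm*cm^2


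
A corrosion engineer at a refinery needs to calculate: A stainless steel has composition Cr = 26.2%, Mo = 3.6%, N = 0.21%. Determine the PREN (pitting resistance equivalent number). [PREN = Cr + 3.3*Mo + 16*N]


Apply the PREN formula: PREN = Cr + 3.3*Mo + 16*N
PREN = 26.2 + 3.3*3.6 + 16*0.21
PREN = 26.2 + 11.88 + 3.36 = 41.44

41.44


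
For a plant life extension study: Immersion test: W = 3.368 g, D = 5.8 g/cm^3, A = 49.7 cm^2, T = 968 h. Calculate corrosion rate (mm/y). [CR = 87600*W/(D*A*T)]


Apply the mm/y weight-loss relation: CR = 87600 * W / (D * A * T)
Numerator: 87600 * 3.368 = 295036.8
Denominator: 5.8 * 49.7 * 968 = 279035.68
CR = 295036.8 / 279035.68 = 1.0573 mm/y

1.0573 mm/y


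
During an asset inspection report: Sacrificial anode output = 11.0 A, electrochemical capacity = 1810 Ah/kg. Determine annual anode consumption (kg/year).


Annual consumption = current * hours per year / capacity
Rate = 11.0 * 8760 / 1810 = 53.2 kg/year

53.2 kg/year


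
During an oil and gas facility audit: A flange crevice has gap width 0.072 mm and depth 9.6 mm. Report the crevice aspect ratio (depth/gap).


Aspect ratio = depth / gap
Ratio = 9.6 / 0.072 = 133.3

133.3


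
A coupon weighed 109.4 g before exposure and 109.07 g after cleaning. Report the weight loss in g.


Weight loss = initial − final
WL = 109.4 − 109.07 = 0.33 g

0.33 g


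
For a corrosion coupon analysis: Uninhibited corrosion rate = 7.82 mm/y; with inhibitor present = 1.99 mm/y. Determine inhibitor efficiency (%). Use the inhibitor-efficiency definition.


Apply the inhibitor-efficiency definition: IE = (CR_blank − CR_inh)/CR_blank × 100
IE = (7.82 − 1.99) / 7.82 × 100
IE = 5.83 / 7.82 × 100 = 74.6 %

74.6 %


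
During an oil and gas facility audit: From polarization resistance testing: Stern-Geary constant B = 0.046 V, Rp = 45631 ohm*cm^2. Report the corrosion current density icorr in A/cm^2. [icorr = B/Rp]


Apply the Stern-Geary relation: icorr = B / Rp
icorr = 0.046 / 45631 = 1.008×10^-6 A/cm^2

1.008×10^-6 A/cm^2


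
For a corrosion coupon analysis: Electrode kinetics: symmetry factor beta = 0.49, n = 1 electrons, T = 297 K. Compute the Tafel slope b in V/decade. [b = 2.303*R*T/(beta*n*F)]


Apply the Tafel slope relation: b = 2.303*R*T/(beta*n*F)
Numerator: 2.303 * 8.314 * 297 = 5686.7
Denominator: 0.49 * 1 * 96485 = 47277.65
b = 5686.7 / 47277.65 = 0.12 V/decade

0.12 V/decade


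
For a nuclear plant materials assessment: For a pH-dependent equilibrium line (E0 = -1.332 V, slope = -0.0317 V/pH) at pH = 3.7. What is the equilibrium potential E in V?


Apply the Pourbaix line equation: E = E0 + slope*pH
E = -1.332 + (-0.0317)*3.7 = -1.332 + (-0.11729) = -1.44929 V
Rounded to 4 decimal places: E = -1.4493 V

-1.4493 V


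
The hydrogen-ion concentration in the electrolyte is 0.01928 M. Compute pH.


pH = −log10[H+]
pH = −log10(0.01928) = 1.71

1.71


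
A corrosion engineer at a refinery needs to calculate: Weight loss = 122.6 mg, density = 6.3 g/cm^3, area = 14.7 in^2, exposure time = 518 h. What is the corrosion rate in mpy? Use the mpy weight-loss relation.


Apply the mpy weight-loss relation: CR = 534 * W / (D * A * T)
Numerator: 534 * 122.6 = 65468.4
Denominator: 6.3 * 14.7 * 518 = 47971.98
CR = 65468.4 / 47971.98 = 1.365 mpy

1.365 mpy


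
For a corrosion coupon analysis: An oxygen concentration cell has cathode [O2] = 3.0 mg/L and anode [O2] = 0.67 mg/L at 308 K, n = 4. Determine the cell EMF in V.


Apply the Nernst concentration-cell relation: E = (RT/nF)*ln(C_cathode/C_anode)
RT/nF = 8.314*308/(4*96485) = 0.006635 V
ln(3.0/0.67) = 1.49909
E = 0.006635 * 1.49909 = 0.00995 V

0.00995 V


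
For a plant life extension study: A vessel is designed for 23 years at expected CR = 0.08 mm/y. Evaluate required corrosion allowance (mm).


Corrosion allowance = CR × design life
CA = 0.08 * 23 = 1.84 mm

1.84 mm


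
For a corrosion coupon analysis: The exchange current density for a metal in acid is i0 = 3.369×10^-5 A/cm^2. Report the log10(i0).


i0 = 3.369×10^-5 A/cm^2
log10(i0) = -4.472

-4.472


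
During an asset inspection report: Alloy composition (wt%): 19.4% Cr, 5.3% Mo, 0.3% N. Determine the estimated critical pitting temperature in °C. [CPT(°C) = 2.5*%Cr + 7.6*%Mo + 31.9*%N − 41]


Apply the ASTM G48 empirical CPT estimate: CPT(°C) = 2.5*%Cr + 7.6*%Mo + 31.9*%N − 41
2.5*19.4 = 48.5; 7.6*5.3 = 40.28; 31.9*0.3 = 9.57
CPT = 48.5 + 40.28 + 9.57 − 41 = 57.35 °C
Rounded to 0.1 °C: CPT ≈ 57.4 °C

57.4 °C


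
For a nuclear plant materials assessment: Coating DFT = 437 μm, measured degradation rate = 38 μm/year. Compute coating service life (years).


Service life = thickness / degradation rate
Life = 437 / 38 = 11.5 years

11.5 years


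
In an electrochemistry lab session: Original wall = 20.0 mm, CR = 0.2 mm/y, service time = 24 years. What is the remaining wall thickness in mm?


Remaining wall = original − CR × time
t = 20.0 − 0.2*24 = 20.0 − 4.8 = 15.2 mm

15.2 mm


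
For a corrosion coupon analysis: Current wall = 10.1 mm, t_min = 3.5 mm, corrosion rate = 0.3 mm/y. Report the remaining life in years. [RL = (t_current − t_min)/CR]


Apply the remaining-life relation: RL = (t_current − t_min) / CR
RL = (10.1 − 3.5) / 0.3 = 6.6 / 0.3 = 22.0 years

22.0 years


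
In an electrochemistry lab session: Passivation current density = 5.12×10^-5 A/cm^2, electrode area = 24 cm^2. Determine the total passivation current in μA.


I = i_pass * A, then convert A → μA (×10^6)
I = 5.12×10^-5 * 24 * 10^6 = 1228.8 μA

1228.8 μA


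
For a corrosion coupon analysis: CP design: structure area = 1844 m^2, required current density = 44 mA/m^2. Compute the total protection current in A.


I = area * current density, then convert mA → A (÷1000)
I = 1844 * 44 / 1000 = 81.14 A

81.14 A


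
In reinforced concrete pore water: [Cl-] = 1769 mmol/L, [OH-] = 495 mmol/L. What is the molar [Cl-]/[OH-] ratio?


Threshold parameter = [Cl-] / [OH-] (molar basis; both in mmol/L, so units cancel)
Ratio = 1769 / 495 = 3.57

3.57


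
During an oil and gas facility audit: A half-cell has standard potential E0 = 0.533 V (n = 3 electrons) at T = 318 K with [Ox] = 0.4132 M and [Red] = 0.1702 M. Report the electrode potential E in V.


Apply the Nernst equation: E = E0 + (RT/nF)*ln([Ox]/[Red])
Step 1: RT/nF = 8.314*318/(3*96485) = 0.0091339 V
Step 2: [Ox]/[Red] = 0.4132/0.1702 = 2.427732
Step 3: ln(2.427732) = 0.886957
Step 4: correction = 0.0091339 * 0.886957 = 0.0081 V
E = 0.533 + 0.0081 = 0.5411 V

0.5411 V


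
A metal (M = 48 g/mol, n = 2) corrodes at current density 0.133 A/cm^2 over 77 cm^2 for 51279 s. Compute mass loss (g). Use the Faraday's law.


Apply Faraday's law: m = i*A*t*M / (n*F)
Total charge passed Q = i*A*t = 0.133*77*51279 = 525148.239 C
m = Q*M/(n*F) = 525148.239*48/(2*96485) = 130.6271 g

130.6271 g


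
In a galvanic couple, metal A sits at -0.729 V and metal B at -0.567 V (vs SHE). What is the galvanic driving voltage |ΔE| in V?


Driving voltage is the absolute potential difference.
|ΔE| = |-0.729 − (-0.567)| = 0.162 V

0.162 V


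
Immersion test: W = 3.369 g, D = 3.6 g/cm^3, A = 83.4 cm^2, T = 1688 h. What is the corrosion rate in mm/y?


Apply the mm/y weight-loss relation: CR = 87600 * W / (D * A * T)
Numerator: 87600 * 3.369 = 295124.4
Denominator: 3.6 * 83.4 * 1688 = 506805.12
CR = 295124.4 / 506805.12 = 0.582323 mm/y

0.582323 mm/y


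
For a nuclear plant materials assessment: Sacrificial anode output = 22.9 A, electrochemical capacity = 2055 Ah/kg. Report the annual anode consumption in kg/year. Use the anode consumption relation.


Annual consumption = current * hours per year / capacity
Rate = 22.9 * 8760 / 2055 = 97.6 kg/year

97.6 kg/year


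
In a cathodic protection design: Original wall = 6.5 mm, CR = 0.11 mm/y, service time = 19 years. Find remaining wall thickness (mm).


Remaining wall = original − CR × time
t = 6.5 − 0.11*19 = 6.5 − 2.09 = 4.41 mm

4.41 mm


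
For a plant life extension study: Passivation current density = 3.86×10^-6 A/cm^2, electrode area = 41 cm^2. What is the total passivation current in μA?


I = i_pass * A, then convert A → μA (×10^6)
I = 3.86×10^-6 * 41 * 10^6 = 158.26 μA

158.26 μA


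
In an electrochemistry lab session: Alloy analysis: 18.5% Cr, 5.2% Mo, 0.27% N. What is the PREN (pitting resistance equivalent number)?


Apply the PREN formula: PREN = Cr + 3.3*Mo + 16*N
PREN = 18.5 + 3.3*5.2 + 16*0.27
PREN = 18.5 + 17.16 + 4.32 = 39.98

39.98


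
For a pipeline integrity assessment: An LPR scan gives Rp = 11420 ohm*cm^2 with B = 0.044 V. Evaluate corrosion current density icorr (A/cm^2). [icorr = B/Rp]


Apply the Stern-Geary relation: icorr = B / Rp
icorr = 0.044 / 11420 = 3.853×10^-6 A/cm^2

3.853×10^-6 A/cm^2


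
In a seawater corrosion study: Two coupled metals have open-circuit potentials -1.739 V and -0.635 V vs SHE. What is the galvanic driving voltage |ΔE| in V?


Driving voltage is the absolute potential difference.
|ΔE| = |-1.739 − (-0.635)| = 1.104 V

1.104 V


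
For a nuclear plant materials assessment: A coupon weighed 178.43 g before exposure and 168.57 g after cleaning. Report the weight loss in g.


Weight loss = initial − final
WL = 178.43 − 168.57 = 9.86 g

9.86 g


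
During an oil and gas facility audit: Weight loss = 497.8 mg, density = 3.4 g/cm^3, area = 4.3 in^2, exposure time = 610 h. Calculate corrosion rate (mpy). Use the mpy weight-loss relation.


Apply the mpy weight-loss relation: CR = 534 * W / (D * A * T)
Numerator: 534 * 497.8 = 265825.2
Denominator: 3.4 * 4.3 * 610 = 8918.2
CR = 265825.2 / 8918.2 = 29.807 mpy

29.807 mpy


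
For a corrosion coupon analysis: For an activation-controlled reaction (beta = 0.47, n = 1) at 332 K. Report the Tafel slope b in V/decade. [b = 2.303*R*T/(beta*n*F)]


Apply the Tafel slope relation: b = 2.303*R*T/(beta*n*F)
Numerator: 2.303 * 8.314 * 332 = 6356.85
Denominator: 0.47 * 1 * 96485 = 45347.95
b = 6356.85 / 45347.95 = 0.1402 V/decade

0.1402 V/decade


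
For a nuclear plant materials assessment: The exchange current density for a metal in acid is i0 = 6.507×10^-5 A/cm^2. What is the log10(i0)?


i0 = 6.507×10^-5 A/cm^2
log10(i0) = -4.187

-4.187


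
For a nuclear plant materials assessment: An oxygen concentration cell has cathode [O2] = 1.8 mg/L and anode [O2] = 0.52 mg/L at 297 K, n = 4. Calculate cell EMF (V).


Apply the Nernst concentration-cell relation: E = (RT/nF)*ln(C_cathode/C_anode)
RT/nF = 8.314*297/(4*96485) = 0.00639804 V
ln(1.8/0.52) = 1.24171
E = 0.00639804 * 1.24171 = 0.00794 V

0.00794 V


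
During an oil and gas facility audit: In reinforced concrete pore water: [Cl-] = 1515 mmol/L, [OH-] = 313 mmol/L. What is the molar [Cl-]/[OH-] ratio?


Threshold parameter = [Cl-] / [OH-] (molar basis; both in mmol/L, so units cancel)
Ratio = 1515 / 313 = 4.84

4.84


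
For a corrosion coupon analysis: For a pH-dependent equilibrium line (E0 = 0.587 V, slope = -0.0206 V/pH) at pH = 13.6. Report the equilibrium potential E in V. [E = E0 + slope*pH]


Apply the Pourbaix line equation: E = E0 + slope*pH
E = 0.587 + (-0.0206)*13.6 = 0.587 + (-0.28016) = 0.30684 V
Rounded to 3 decimal places: E = 0.307 V

0.307 V


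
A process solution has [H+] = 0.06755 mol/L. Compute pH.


pH = −log10[H+]
pH = −log10(0.06755) = 1.17

1.17


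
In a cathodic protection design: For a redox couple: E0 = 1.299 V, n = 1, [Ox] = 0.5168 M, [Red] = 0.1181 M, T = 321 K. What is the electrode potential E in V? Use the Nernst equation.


Apply the Nernst equation: E = E0 + (RT/nF)*ln([Ox]/[Red])
Step 1: RT/nF = 8.314*321/(1*96485) = 0.0276602 V
Step 2: [Ox]/[Red] = 0.5168/0.1181 = 4.375953
Step 3: ln(4.375953) = 1.476124
Step 4: correction = 0.0276602 * 1.476124 = 0.0408 V
E = 1.299 + 0.0408 = 1.3398 V

1.3398 V


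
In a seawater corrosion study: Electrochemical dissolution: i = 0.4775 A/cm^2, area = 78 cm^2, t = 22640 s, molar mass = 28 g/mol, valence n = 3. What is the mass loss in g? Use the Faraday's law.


Apply Faraday's law: m = i*A*t*M / (n*F)
Total charge passed Q = i*A*t = 0.4775*78*22640 = 843226.8 C
m = Q*M/(n*F) = 843226.8*28/(3*96485) = 81.56829 g

81.56829 g


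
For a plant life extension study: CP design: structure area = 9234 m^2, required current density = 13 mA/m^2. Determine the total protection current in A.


I = area * current density, then convert mA → A (÷1000)
I = 9234 * 13 / 1000 = 120.04 A

120.04 A


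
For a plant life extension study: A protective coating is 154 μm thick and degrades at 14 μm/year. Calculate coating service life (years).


Service life = thickness / degradation rate
Life = 154 / 14 = 11.0 years

11.0 years


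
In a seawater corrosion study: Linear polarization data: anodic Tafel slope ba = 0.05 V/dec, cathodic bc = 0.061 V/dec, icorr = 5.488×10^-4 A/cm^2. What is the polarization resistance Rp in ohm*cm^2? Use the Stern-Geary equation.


Apply the Stern-Geary equation: Rp = ba*bc / (2.303*icorr*(ba+bc))
ba*bc = 0.05*0.061 = 0.00305
ba+bc = 0.111; 2.303*icorr*(ba+bc) = 2.303*5.488×10^-4*0.111 = 1.4029139×10^-4
Rp = 0.00305 / 1.4029139×10^-4 = 21.74 ohm*cm^2

21.74 ohm*cm^2


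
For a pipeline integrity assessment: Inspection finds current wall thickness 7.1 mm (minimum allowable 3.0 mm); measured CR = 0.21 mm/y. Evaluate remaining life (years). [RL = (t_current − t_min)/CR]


Apply the remaining-life relation: RL = (t_current − t_min) / CR
RL = (7.1 − 3.0) / 0.21 = 4.1 / 0.21 = 19.5 years

19.5 years


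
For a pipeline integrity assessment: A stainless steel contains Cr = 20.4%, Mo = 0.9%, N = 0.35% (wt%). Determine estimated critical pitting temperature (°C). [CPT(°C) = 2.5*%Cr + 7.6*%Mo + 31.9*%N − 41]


Apply the ASTM G48 empirical CPT estimate: CPT(°C) = 2.5*%Cr + 7.6*%Mo + 31.9*%N − 41
2.5*20.4 = 51; 7.6*0.9 = 6.84; 31.9*0.35 = 11.165
CPT = 51 + 6.84 + 11.165 − 41 = 28.005 °C
Rounded to 0.1 °C: CPT ≈ 28.0 °C

28.0 °C


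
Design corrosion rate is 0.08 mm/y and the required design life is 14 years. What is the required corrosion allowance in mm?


Corrosion allowance = CR × design life
CA = 0.08 * 14 = 1.12 mm

1.12 mm


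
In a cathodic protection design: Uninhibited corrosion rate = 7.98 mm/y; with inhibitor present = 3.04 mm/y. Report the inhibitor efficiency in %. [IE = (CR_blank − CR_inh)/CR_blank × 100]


Apply the inhibitor-efficiency definition: IE = (CR_blank − CR_inh)/CR_blank × 100
IE = (7.98 − 3.04) / 7.98 × 100
IE = 4.94 / 7.98 × 100 = 61.9 %

61.9 %


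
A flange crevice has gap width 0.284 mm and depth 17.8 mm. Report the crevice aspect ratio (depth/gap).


Aspect ratio = depth / gap
Ratio = 17.8 / 0.284 = 62.7

62.7


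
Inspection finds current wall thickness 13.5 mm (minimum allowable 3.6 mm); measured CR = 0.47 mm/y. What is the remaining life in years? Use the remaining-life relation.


Apply the remaining-life relation: RL = (t_current − t_min) / CR
RL = (13.5 − 3.6) / 0.47 = 9.9 / 0.47 = 21.1 years

21.1 years


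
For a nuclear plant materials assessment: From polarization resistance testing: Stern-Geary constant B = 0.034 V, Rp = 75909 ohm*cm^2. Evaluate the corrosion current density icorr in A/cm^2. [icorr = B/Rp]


Apply the Stern-Geary relation: icorr = B / Rp
icorr = 0.034 / 75909 = 4.479×10^-7 A/cm^2

4.479×10^-7 A/cm^2


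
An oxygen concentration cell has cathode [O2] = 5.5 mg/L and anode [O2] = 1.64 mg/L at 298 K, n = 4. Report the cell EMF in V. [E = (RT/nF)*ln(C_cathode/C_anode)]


Apply the Nernst concentration-cell relation: E = (RT/nF)*ln(C_cathode/C_anode)
RT/nF = 8.314*298/(4*96485) = 0.00641958 V
ln(5.5/1.64) = 1.21005
E = 0.00641958 * 1.21005 = 0.00777 V

0.00777 V


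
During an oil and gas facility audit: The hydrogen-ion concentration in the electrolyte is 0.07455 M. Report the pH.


pH = −log10[H+]
pH = −log10(0.07455) = 1.13

1.13


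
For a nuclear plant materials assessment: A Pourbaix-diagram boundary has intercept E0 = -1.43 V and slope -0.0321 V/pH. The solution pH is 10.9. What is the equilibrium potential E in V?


Apply the Pourbaix line equation: E = E0 + slope*pH
E = -1.43 + (-0.0321)*10.9 = -1.43 + (-0.34989) = -1.77989 V
Rounded to 3 decimal places: E = -1.780 V

-1.780 V


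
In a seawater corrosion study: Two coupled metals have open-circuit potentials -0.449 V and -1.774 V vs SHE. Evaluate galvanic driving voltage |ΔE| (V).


Driving voltage is the absolute potential difference.
|ΔE| = |-0.449 − (-1.774)| = 1.325 V

1.325 V


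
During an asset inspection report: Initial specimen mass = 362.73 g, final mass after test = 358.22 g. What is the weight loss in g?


Weight loss = initial − final
WL = 362.73 − 358.22 = 4.51 g

4.51 g


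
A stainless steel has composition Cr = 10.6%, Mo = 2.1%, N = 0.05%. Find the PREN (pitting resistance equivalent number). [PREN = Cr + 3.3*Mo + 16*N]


Apply the PREN formula: PREN = Cr + 3.3*Mo + 16*N
PREN = 10.6 + 3.3*2.1 + 16*0.05
PREN = 10.6 + 6.93 + 0.8 = 18.33

18.33


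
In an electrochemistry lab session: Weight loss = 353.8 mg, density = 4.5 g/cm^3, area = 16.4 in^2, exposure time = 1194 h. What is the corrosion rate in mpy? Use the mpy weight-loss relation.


Apply the mpy weight-loss relation: CR = 534 * W / (D * A * T)
Numerator: 534 * 353.8 = 188929.2
Denominator: 4.5 * 16.4 * 1194 = 88117.2
CR = 188929.2 / 88117.2 = 2.1441 mpy

2.1441 mpy


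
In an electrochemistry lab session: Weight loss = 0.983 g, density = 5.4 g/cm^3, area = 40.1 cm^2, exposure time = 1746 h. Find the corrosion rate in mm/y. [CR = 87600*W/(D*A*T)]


Apply the mm/y weight-loss relation: CR = 87600 * W / (D * A * T)
Numerator: 87600 * 0.983 = 86110.8
Denominator: 5.4 * 40.1 * 1746 = 378078.84
CR = 86110.8 / 378078.84 = 0.22776 mm/y

0.22776 mm/y


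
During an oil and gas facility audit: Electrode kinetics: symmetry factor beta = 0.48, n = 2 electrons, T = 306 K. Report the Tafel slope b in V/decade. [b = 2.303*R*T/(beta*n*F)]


Apply the Tafel slope relation: b = 2.303*R*T/(beta*n*F)
Numerator: 2.303 * 8.314 * 306 = 5859.03
Denominator: 0.48 * 2 * 96485 = 92625.6
b = 5859.03 / 92625.6 = 0.0633 V/decade

0.0633 V/decade


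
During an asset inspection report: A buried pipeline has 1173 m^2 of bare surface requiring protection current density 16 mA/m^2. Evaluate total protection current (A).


I = area * current density, then convert mA → A (÷1000)
I = 1173 * 16 / 1000 = 18.77 A

18.77 A


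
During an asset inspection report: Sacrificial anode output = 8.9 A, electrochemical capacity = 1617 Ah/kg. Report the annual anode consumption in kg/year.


Annual consumption = current * hours per year / capacity
Rate = 8.9 * 8760 / 1617 = 48.2 kg/year

48.2 kg/year


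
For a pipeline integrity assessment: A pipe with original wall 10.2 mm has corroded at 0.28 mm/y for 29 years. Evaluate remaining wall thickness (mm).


Remaining wall = original − CR × time
t = 10.2 − 0.28*29 = 10.2 − 8.12 = 2.08 mm

2.08 mm


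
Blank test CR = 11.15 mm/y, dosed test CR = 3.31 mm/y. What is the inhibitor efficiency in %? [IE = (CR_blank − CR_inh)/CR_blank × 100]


Apply the inhibitor-efficiency definition: IE = (CR_blank − CR_inh)/CR_blank × 100
IE = (11.15 − 3.31) / 11.15 × 100
IE = 7.84 / 11.15 × 100 = 70.3 %

70.3 %


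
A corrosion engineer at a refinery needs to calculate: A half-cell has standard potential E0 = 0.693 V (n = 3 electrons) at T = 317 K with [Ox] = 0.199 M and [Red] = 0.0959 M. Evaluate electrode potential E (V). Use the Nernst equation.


Apply the Nernst equation: E = E0 + (RT/nF)*ln([Ox]/[Red])
Step 1: RT/nF = 8.314*317/(3*96485) = 0.00910517 V
Step 2: [Ox]/[Red] = 0.199/0.0959 = 2.075078
Step 3: ln(2.075078) = 0.729999
Step 4: correction = 0.00910517 * 0.729999 = 0.007 V
E = 0.693 + 0.007 = 0.7 V

0.7 V


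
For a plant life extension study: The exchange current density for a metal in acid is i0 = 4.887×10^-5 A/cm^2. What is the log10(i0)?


i0 = 4.887×10^-5 A/cm^2
log10(i0) = -4.311

-4.311


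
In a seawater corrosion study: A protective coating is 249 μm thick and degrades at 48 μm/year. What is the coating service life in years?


Service life = thickness / degradation rate
Life = 249 / 48 = 5.2 years

5.2 years


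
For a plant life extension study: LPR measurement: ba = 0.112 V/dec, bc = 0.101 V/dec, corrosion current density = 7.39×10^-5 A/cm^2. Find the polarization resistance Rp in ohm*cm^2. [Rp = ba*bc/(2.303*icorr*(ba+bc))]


Apply the Stern-Geary equation: Rp = ba*bc / (2.303*icorr*(ba+bc))
ba*bc = 0.112*0.101 = 0.011312
ba+bc = 0.213; 2.303*icorr*(ba+bc) = 2.303*7.39×10^-5*0.213 = 3.6250832×10^-5
Rp = 0.011312 / 3.6250832×10^-5 = 312.0 ohm*cm^2

312.0 ohm*cm^2


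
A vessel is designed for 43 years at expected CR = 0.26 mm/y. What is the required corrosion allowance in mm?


Corrosion allowance = CR × design life
CA = 0.26 * 43 = 11.18 mm

11.18 mm


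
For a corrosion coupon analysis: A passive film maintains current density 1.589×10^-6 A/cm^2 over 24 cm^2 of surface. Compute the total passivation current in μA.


I = i_pass * A, then convert A → μA (×10^6)
I = 1.589×10^-6 * 24 * 10^6 = 38.14 μA

38.14 μA


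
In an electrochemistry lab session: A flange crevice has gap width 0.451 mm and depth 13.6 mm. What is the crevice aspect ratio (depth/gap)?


Aspect ratio = depth / gap
Ratio = 13.6 / 0.451 = 30.2

30.2


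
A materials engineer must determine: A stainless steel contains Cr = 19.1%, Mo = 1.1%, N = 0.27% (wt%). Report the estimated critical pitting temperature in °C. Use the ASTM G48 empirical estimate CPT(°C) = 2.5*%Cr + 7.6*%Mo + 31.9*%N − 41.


Apply the ASTM G48 empirical CPT estimate: CPT(°C) = 2.5*%Cr + 7.6*%Mo + 31.9*%N − 41
2.5*19.1 = 47.75; 7.6*1.1 = 8.36; 31.9*0.27 = 8.613
CPT = 47.75 + 8.36 + 8.613 − 41 = 23.723 °C
Rounded to 0.1 °C: CPT ≈ 23.7 °C

23.7 °C


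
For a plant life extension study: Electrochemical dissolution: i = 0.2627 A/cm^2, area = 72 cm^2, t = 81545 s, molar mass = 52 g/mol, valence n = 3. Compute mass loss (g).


Apply Faraday's law: m = i*A*t*M / (n*F)
Total charge passed Q = i*A*t = 0.2627*72*81545 = 1542374.748 C
m = Q*M/(n*F) = 1542374.748*52/(3*96485) = 277.0845 g

277.0845 g


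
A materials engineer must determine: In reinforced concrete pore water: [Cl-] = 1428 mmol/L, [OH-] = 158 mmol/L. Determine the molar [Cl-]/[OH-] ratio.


Threshold parameter = [Cl-] / [OH-] (molar basis; both in mmol/L, so units cancel)
Ratio = 1428 / 158 = 9.04

9.04


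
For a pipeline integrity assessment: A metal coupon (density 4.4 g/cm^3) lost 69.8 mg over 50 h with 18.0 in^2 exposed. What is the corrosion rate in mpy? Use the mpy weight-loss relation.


Apply the mpy weight-loss relation: CR = 534 * W / (D * A * T)
Numerator: 534 * 69.8 = 37273.2
Denominator: 4.4 * 18.0 * 50 = 3960.0
CR = 37273.2 / 3960.0 = 9.4124 mpy

9.4124 mpy


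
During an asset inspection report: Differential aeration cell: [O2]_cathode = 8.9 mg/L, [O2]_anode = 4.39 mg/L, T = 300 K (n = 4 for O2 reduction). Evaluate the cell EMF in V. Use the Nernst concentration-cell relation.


Apply the Nernst concentration-cell relation: E = (RT/nF)*ln(C_cathode/C_anode)
RT/nF = 8.314*300/(4*96485) = 0.00646266 V
ln(8.9/4.39) = 0.70672
E = 0.00646266 * 0.70672 = 0.00457 V

0.00457 V


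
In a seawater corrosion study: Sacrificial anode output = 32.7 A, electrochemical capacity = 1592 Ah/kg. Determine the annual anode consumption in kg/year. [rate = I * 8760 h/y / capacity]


Annual consumption = current * hours per year / capacity
Rate = 32.7 * 8760 / 1592 = 179.9 kg/year

179.9 kg/year


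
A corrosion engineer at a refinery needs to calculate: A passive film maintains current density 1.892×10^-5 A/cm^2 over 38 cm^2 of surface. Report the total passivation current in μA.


I = i_pass * A, then convert A → μA (×10^6)
I = 1.892×10^-5 * 38 * 10^6 = 718.96 μA

718.96 μA


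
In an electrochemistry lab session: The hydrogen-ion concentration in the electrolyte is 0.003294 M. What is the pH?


pH = −log10[H+]
pH = −log10(0.003294) = 2.48

2.48


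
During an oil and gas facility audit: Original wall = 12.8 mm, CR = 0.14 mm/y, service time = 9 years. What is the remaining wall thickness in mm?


Remaining wall = original − CR × time
t = 12.8 − 0.14*9 = 12.8 − 1.26 = 11.54 mm

11.54 mm


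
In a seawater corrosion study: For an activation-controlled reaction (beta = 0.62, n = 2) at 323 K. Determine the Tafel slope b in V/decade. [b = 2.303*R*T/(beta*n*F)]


Apply the Tafel slope relation: b = 2.303*R*T/(beta*n*F)
Numerator: 2.303 * 8.314 * 323 = 6184.53
Denominator: 0.62 * 2 * 96485 = 119641.4
b = 6184.53 / 119641.4 = 0.0517 V/decade

0.0517 V/decade


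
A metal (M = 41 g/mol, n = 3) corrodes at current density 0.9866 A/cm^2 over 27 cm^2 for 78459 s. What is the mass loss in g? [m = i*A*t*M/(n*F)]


Apply Faraday's law: m = i*A*t*M / (n*F)
Total charge passed Q = i*A*t = 0.9866*27*78459 = 2090006.5338 C
m = Q*M/(n*F) = 2090006.5338*41/(3*96485) = 296.04 g

296.04 g


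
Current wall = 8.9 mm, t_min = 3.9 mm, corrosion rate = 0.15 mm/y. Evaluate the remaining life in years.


Apply the remaining-life relation: RL = (t_current − t_min) / CR
RL = (8.9 − 3.9) / 0.15 = 5.0 / 0.15 = 33.3 years

33.3 years


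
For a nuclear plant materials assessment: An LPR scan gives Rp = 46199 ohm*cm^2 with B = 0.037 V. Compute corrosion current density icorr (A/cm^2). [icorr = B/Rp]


Apply the Stern-Geary relation: icorr = B / Rp
icorr = 0.037 / 46199 = 8.009×10^-7 A/cm^2

8.009×10^-7 A/cm^2


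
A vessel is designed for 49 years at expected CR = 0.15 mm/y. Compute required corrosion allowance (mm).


Corrosion allowance = CR × design life
CA = 0.15 * 49 = 7.35 mm

7.35 mm


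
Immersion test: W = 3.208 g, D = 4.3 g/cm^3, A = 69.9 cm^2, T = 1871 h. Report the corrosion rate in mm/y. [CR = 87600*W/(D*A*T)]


Apply the mm/y weight-loss relation: CR = 87600 * W / (D * A * T)
Numerator: 87600 * 3.208 = 281020.8
Denominator: 4.3 * 69.9 * 1871 = 562366.47
CR = 281020.8 / 562366.47 = 0.499711 mm/y

0.499711 mm/y


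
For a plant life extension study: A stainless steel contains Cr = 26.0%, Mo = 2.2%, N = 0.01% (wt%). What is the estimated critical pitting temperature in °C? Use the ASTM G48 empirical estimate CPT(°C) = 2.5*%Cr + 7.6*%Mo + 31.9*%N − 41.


Apply the ASTM G48 empirical CPT estimate: CPT(°C) = 2.5*%Cr + 7.6*%Mo + 31.9*%N − 41
2.5*26.0 = 65; 7.6*2.2 = 16.72; 31.9*0.01 = 0.319
CPT = 65 + 16.72 + 0.319 − 41 = 41.039 °C
Rounded to 0.1 °C: CPT ≈ 41.0 °C

41.0 °C


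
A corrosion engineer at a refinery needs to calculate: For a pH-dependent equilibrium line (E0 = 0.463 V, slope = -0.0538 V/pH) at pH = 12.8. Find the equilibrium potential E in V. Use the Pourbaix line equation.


Apply the Pourbaix line equation: E = E0 + slope*pH
E = 0.463 + (-0.0538)*12.8 = 0.463 + (-0.68864) = -0.22564 V
Rounded to 3 decimal places: E = -0.226 V

-0.226 V


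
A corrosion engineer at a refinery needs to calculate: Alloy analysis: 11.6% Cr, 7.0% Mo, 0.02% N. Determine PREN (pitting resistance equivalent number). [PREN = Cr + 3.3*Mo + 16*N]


Apply the PREN formula: PREN = Cr + 3.3*Mo + 16*N
PREN = 11.6 + 3.3*7.0 + 16*0.02
PREN = 11.6 + 23.1 + 0.32 = 35.02

35.02


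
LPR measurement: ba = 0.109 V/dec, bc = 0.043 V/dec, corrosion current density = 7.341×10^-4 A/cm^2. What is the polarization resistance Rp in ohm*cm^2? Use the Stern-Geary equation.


Apply the Stern-Geary equation: Rp = ba*bc / (2.303*icorr*(ba+bc))
ba*bc = 0.109*0.043 = 0.004687
ba+bc = 0.152; 2.303*icorr*(ba+bc) = 2.303*7.341×10^-4*0.152 = 2.5697611×10^-4
Rp = 0.004687 / 2.5697611×10^-4 = 18.2 ohm*cm^2

18.2 ohm*cm^2


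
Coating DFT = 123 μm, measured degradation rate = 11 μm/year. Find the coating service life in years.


Service life = thickness / degradation rate
Life = 123 / 11 = 11.2 years

11.2 years


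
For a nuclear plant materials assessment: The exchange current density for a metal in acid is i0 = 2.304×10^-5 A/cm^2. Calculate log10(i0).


i0 = 2.304×10^-5 A/cm^2
log10(i0) = -4.638

-4.638


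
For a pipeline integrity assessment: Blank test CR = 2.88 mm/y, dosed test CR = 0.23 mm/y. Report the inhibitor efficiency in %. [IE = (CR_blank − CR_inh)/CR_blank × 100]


Apply the inhibitor-efficiency definition: IE = (CR_blank − CR_inh)/CR_blank × 100
IE = (2.88 − 0.23) / 2.88 × 100
IE = 2.65 / 2.88 × 100 = 92.0 %

92.0 %


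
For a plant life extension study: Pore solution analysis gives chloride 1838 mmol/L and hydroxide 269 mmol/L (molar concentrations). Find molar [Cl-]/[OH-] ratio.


Threshold parameter = [Cl-] / [OH-] (molar basis; both in mmol/L, so units cancel)
Ratio = 1838 / 269 = 6.83

6.83


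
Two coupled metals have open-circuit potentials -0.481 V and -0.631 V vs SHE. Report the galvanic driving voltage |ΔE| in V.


Driving voltage is the absolute potential difference.
|ΔE| = |-0.481 − (-0.631)| = 0.15 V

0.15 V


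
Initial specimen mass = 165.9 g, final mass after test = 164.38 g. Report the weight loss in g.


Weight loss = initial − final
WL = 165.9 − 164.38 = 1.52 g

1.52 g


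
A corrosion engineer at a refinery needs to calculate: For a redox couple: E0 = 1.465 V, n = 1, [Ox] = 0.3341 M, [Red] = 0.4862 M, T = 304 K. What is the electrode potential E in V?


Apply the Nernst equation: E = E0 + (RT/nF)*ln([Ox]/[Red])
Step 1: RT/nF = 8.314*304/(1*96485) = 0.02619533 V
Step 2: [Ox]/[Red] = 0.3341/0.4862 = 0.687166
Step 3: ln(0.687166) = -0.375179
Step 4: correction = 0.02619533 * -0.375179 = -0.0098 V
E = 1.465 + -0.0098 = 1.4552 V

1.4552 V


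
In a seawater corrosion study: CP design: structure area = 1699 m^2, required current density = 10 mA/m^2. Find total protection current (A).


I = area * current density, then convert mA → A (÷1000)
I = 1699 * 10 / 1000 = 16.99 A

16.99 A


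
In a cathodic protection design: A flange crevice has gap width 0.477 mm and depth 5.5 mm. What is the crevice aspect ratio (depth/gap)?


Aspect ratio = depth / gap
Ratio = 5.5 / 0.477 = 11.5

11.5


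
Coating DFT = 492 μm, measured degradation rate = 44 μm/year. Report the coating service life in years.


Service life = thickness / degradation rate
Life = 492 / 44 = 11.2 years

11.2 years


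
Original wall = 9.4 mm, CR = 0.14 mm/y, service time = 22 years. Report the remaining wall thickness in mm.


Remaining wall = original − CR × time
t = 9.4 − 0.14*22 = 9.4 − 3.08 = 6.32 mm

6.32 mm


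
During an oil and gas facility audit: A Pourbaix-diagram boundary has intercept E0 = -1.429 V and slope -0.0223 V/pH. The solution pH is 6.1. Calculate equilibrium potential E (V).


Apply the Pourbaix line equation: E = E0 + slope*pH
E = -1.429 + (-0.0223)*6.1 = -1.429 + (-0.13603) = -1.56503 V
Rounded to 4 decimal places: E = -1.5650 V

-1.5650 V


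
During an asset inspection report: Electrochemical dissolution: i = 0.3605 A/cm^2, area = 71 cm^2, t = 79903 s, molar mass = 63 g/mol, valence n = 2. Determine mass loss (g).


Apply Faraday's law: m = i*A*t*M / (n*F)
Total charge passed Q = i*A*t = 0.3605*71*79903 = 2045157.2365 C
m = Q*M/(n*F) = 2045157.2365*63/(2*96485) = 667.69397 g

667.69397 g


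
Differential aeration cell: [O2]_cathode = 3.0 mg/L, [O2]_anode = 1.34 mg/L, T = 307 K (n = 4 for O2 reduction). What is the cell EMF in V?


Apply the Nernst concentration-cell relation: E = (RT/nF)*ln(C_cathode/C_anode)
RT/nF = 8.314*307/(4*96485) = 0.00661346 V
ln(3.0/1.34) = 0.80594
E = 0.00661346 * 0.80594 = 0.00533 V

0.00533 V


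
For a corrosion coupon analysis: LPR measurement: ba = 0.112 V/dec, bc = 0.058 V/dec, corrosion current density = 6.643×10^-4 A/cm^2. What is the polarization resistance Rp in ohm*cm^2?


Apply the Stern-Geary equation: Rp = ba*bc / (2.303*icorr*(ba+bc))
ba*bc = 0.112*0.058 = 0.006496
ba+bc = 0.17; 2.303*icorr*(ba+bc) = 2.303*6.643×10^-4*0.17 = 2.6008009×10^-4
Rp = 0.006496 / 2.6008009×10^-4 = 25.0 ohm*cm^2

25.0 ohm*cm^2


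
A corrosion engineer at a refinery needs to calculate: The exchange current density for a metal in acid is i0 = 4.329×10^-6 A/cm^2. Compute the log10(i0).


i0 = 4.329×10^-6 A/cm^2
log10(i0) = -5.364

-5.364


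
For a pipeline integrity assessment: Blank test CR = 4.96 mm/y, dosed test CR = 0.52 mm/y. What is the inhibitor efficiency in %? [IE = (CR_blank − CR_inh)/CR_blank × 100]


Apply the inhibitor-efficiency definition: IE = (CR_blank − CR_inh)/CR_blank × 100
IE = (4.96 − 0.52) / 4.96 × 100
IE = 4.44 / 4.96 × 100 = 89.5 %

89.5 %


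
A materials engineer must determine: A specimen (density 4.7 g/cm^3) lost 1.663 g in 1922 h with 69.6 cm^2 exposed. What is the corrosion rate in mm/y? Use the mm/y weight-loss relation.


Apply the mm/y weight-loss relation: CR = 87600 * W / (D * A * T)
Numerator: 87600 * 1.663 = 145678.8
Denominator: 4.7 * 69.6 * 1922 = 628724.64
CR = 145678.8 / 628724.64 = 0.2317 mm/y

0.2317 mm/y


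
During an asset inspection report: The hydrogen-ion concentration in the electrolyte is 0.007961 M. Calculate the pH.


pH = −log10[H+]
pH = −log10(0.007961) = 2.1

2.1


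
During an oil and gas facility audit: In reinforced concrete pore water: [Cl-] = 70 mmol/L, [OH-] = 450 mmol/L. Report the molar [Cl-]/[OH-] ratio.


Threshold parameter = [Cl-] / [OH-] (molar basis; both in mmol/L, so units cancel)
Ratio = 70 / 450 = 0.16

0.16


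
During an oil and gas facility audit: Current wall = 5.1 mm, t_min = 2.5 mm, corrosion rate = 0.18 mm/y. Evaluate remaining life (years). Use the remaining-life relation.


Apply the remaining-life relation: RL = (t_current − t_min) / CR
RL = (5.1 − 2.5) / 0.18 = 2.6 / 0.18 = 14.4 years

14.4 years


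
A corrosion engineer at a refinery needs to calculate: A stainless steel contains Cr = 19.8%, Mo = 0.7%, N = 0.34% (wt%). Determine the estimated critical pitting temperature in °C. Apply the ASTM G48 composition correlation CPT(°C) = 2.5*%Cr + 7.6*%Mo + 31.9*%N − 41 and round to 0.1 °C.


Apply the ASTM G48 empirical CPT estimate: CPT(°C) = 2.5*%Cr + 7.6*%Mo + 31.9*%N − 41
2.5*19.8 = 49.5; 7.6*0.7 = 5.32; 31.9*0.34 = 10.846
CPT = 49.5 + 5.32 + 10.846 − 41 = 24.666 °C
Rounded to 0.1 °C: CPT ≈ 24.7 °C

24.7 °C


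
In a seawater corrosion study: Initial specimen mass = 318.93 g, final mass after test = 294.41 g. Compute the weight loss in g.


Weight loss = initial − final
WL = 318.93 − 294.41 = 24.52 g

24.52 g


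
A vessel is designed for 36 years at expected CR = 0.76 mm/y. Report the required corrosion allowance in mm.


Corrosion allowance = CR × design life
CA = 0.76 * 36 = 27.36 mm

27.36 mm


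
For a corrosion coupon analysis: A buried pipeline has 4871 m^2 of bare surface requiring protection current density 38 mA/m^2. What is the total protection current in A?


I = area * current density, then convert mA → A (÷1000)
I = 4871 * 38 / 1000 = 185.1 A

185.1 A


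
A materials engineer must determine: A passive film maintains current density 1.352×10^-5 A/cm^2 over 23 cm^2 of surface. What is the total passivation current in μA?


I = i_pass * A, then convert A → μA (×10^6)
I = 1.352×10^-5 * 23 * 10^6 = 310.96 μA

310.96 μA


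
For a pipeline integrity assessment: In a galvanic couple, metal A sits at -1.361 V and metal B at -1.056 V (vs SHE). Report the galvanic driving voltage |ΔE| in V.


Driving voltage is the absolute potential difference.
|ΔE| = |-1.361 − (-1.056)| = 0.305 V

0.305 V


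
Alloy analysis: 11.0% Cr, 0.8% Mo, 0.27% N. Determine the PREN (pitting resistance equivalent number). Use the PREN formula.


Apply the PREN formula: PREN = Cr + 3.3*Mo + 16*N
PREN = 11.0 + 3.3*0.8 + 16*0.27
PREN = 11.0 + 2.64 + 4.32 = 17.96

17.96


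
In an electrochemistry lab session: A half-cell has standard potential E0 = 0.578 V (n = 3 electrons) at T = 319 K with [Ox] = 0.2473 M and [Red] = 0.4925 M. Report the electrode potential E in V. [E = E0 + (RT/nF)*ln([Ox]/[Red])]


Apply the Nernst equation: E = E0 + (RT/nF)*ln([Ox]/[Red])
Step 1: RT/nF = 8.314*319/(3*96485) = 0.00916262 V
Step 2: [Ox]/[Red] = 0.2473/0.4925 = 0.502132
Step 3: ln(0.502132) = -0.688892
Step 4: correction = 0.00916262 * -0.688892 = -0.0063 V
E = 0.578 + -0.0063 = 0.5717 V

0.5717 V
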